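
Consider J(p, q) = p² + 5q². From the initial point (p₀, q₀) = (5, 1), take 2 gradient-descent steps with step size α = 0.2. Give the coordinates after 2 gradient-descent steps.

∇J = (2p, 10q)
(p₁, q₁) = (5, 1) − 0.2·(10, 10) = (3, -1)
(p₂, q₂) = (3, -1) − 0.2·(6, -10) = (1.8, 1)

(1.8, 1)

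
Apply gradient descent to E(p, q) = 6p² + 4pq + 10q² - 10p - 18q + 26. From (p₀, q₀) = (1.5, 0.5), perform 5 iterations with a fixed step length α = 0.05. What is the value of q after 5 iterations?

∇E = (12p + 4q - 10, 4p + 20q - 18)
Step 1: at (1.5, 0.5), ∇E = (10, -2) → (1.5, 0.5) − 0.05·(10, -2) = (1, 0.6)
Step 2: at (1, 0.6), ∇E = (4.4, -2) → (1, 0.6) − 0.05·(4.4, -2) = (0.78, 0.7)
Step 3: at (0.78, 0.7), ∇E = (2.16, -0.88) → (0.78, 0.7) − 0.05·(2.16, -0.88) = (0.672, 0.744)
Step 4: at (0.672, 0.744), ∇E = (1.04, -0.432) → (0.672, 0.744) − 0.05·(1.04, -0.432) = (0.62, 0.7656)
Step 5: at (0.62, 0.7656), ∇E = (0.5024, -0.208) → (0.62, 0.7656) − 0.05·(0.5024, -0.208) = (0.59488, 0.776)
q = 0.776

0.776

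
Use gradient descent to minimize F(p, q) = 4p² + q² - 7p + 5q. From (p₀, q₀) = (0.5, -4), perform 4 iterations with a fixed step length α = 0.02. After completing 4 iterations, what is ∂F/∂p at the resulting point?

∇F = (8p - 7, 2q + 5)
(p₁, q₁) = (0.5, -4) − 0.02·(-3, -3) = (0.56, -3.94)
(p₂, q₂) = (0.56, -3.94) − 0.02·(-2.52, -2.88) = (0.6104, -3.8824)
(p₃, q₃) = (0.6104, -3.8824) − 0.02·(-2.1168, -2.7648) = (0.652736, -3.827104)
(p₄, q₄) = (0.652736, -3.827104) − 0.02·(-1.778112, -2.654208) = (0.68829824, -3.77401984)
∂F/∂p at (0.68829824, -3.77401984) = -1.49361408

-1.49361408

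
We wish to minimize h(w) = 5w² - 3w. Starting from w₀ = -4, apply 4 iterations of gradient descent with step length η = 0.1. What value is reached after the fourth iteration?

0.3

h′(w) = 10w - 3
Step 1: h′(-4) = -43; w₁ = -4 − 0.1·(-43) = 0.3
Step 2: h′(0.3) = 0; w₂ = 0.3 − 0.1·0 = 0.3
Step 3: h′(0.3) = 0; w₃ = 0.3 − 0.1·0 = 0.3
Step 4: h′(0.3) = 0; w₄ = 0.3 − 0.1·0 = 0.3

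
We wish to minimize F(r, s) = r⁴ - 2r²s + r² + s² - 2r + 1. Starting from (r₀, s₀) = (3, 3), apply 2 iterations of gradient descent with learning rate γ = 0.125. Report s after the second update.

13.9375

∇F = (4r³ - 4rs + 2r - 2, -2r² + 2s)
(r₁, s₁) = (3, 3) − 0.125·(76, -12) = (-6.5, 4.5)
(r₂, s₂) = (-6.5, 4.5) − 0.125·(-996.5, -75.5) = (118.0625, 13.9375)
s = 13.9375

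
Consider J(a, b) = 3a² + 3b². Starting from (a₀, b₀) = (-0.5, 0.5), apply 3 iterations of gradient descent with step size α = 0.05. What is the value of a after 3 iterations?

-0.1715

∇J = (6a, 6b)
(a₁, b₁) = (-0.5, 0.5) − 0.05·(-3, 3) = (-0.35, 0.35)
(a₂, b₂) = (-0.35, 0.35) − 0.05·(-2.1, 2.1) = (-0.245, 0.245)
(a₃, b₃) = (-0.245, 0.245) − 0.05·(-1.47, 1.47) = (-0.1715, 0.1715)
a = -0.1715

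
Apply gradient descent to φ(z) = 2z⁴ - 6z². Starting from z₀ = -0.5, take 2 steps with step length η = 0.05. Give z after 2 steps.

φ′(z) = 8z³ - 12z
Step 1: φ′(-0.5) = 5; z₁ = -0.5 − 0.05·5 = -0.75
Step 2: φ′(-0.75) = 5.625; z₂ = -0.75 − 0.05·5.625 = -1.03125

-1.03125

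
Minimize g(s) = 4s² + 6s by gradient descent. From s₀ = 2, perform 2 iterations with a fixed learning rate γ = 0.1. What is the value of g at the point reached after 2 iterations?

g′(s) = 8s + 6
Step 1: g′(2) = 22; s₁ = 2 − 0.1·22 = -0.2
Step 2: g′(-0.2) = 4.4; s₂ = -0.2 − 0.1·4.4 = -0.64
g(-0.64) = -2.2016

-2.2016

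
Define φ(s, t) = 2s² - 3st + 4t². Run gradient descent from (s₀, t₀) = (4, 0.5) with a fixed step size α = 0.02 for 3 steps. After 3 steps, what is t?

∇φ = (4s - 3t, -3s + 8t)
Step 1: at (4, 0.5), ∇φ = (14.5, -8) → (4, 0.5) − 0.02·(14.5, -8) = (3.71, 0.66)
Step 2: at (3.71, 0.66), ∇φ = (12.86, -5.85) → (3.71, 0.66) − 0.02·(12.86, -5.85) = (3.4528, 0.777)
Step 3: at (3.4528, 0.777), ∇φ = (11.4802, -4.1424) → (3.4528, 0.777) − 0.02·(11.4802, -4.1424) = (3.223196, 0.859848)
t = 0.859848

0.859848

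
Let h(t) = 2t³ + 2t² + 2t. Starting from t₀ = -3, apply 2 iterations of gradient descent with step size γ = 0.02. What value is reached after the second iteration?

h′(t) = 6t² + 4t + 2
Step 1: h′(-3) = 44; t₁ = -3 − 0.02·44 = -3.88
Step 2: h′(-3.88) = 76.8064; t₂ = -3.88 − 0.02·76.8064 = -5.416128

-5.416128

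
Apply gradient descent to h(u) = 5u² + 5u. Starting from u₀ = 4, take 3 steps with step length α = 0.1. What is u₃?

-0.5

h′(u) = 10u + 5
u₁ = 4 − 0.1·45 = -0.5
u₂ = -0.5 − 0.1·0 = -0.5
u₃ = -0.5 − 0.1·0 = -0.5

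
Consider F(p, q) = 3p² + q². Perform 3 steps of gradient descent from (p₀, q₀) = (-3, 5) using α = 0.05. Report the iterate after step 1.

∇F = (6p, 2q)
Step 1: at (-3, 5), ∇F = (-18, 10) → (-3, 5) − 0.05·(-18, 10) = (-2.1, 4.5)

(-2.1, 4.5)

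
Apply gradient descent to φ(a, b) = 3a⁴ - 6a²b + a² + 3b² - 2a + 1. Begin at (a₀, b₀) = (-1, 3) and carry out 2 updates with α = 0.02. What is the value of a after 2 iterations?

∇φ = (12a³ - 12ab + 2a - 2, -6a² + 6b)
Step 1: at (-1, 3), ∇φ = (20, 12) → (-1, 3) − 0.02·(20, 12) = (-1.4, 2.76)
Step 2: at (-1.4, 2.76), ∇φ = (8.64, 4.8) → (-1.4, 2.76) − 0.02·(8.64, 4.8) = (-1.5728, 2.664)
a = -1.5728

-1.5728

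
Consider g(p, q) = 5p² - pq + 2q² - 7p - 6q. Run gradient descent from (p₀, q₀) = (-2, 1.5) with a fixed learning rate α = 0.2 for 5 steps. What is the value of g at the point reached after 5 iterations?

46.6136064

∇g = (10p - q - 7, -p + 4q - 6)
(p₁, q₁) = (-2, 1.5) − 0.2·(-28.5, 2) = (3.7, 1.1)
(p₂, q₂) = (3.7, 1.1) − 0.2·(28.9, -5.3) = (-2.08, 2.16)
(p₃, q₃) = (-2.08, 2.16) − 0.2·(-29.96, 4.72) = (3.912, 1.216)
(p₄, q₄) = (3.912, 1.216) − 0.2·(30.904, -5.048) = (-2.2688, 2.2256)
(p₅, q₅) = (-2.2688, 2.2256) − 0.2·(-31.9136, 5.1712) = (4.11392, 1.19136)
g(4.11392, 1.19136) = 46.6136064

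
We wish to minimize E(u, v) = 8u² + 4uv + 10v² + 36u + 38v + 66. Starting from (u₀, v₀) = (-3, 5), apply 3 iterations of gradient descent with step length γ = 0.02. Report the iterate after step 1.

∇E = (16u + 4v + 36, 4u + 20v + 38)
Step 1: at (-3, 5), ∇E = (8, 126) → (-3, 5) − 0.02·(8, 126) = (-3.16, 2.48)

(-3.16, 2.48)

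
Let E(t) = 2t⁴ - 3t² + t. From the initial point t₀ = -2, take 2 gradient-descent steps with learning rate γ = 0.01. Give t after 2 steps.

-1.32476408

E′(t) = 8t³ - 6t + 1
Step 1: E′(-2) = -51; t₁ = -2 − 0.01·(-51) = -1.49
Step 2: E′(-1.49) = -16.523592; t₂ = -1.49 − 0.01·(-16.523592) = -1.32476408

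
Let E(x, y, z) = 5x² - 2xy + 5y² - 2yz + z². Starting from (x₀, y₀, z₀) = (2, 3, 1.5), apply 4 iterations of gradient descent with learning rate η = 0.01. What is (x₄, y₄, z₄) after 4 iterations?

∇E = (10x - 2y, -2x + 10y - 2z, -2y + 2z)
Step 1: at (2, 3, 1.5), ∇E = (14, 23, -3) → (2, 3, 1.5) − 0.01·(14, 23, -3) = (1.86, 2.77, 1.53)
Step 2: at (1.86, 2.77, 1.53), ∇E = (13.06, 20.92, -2.48) → (1.86, 2.77, 1.53) − 0.01·(13.06, 20.92, -2.48) = (1.7294, 2.5608, 1.5548)
Step 3: at (1.7294, 2.5608, 1.5548), ∇E = (12.1724, 19.0396, -2.012) → (1.7294, 2.5608, 1.5548) − 0.01·(12.1724, 19.0396, -2.012) = (1.607676, 2.370404, 1.57492)
Step 4: at (1.607676, 2.370404, 1.57492), ∇E = (11.335952, 17.338848, -1.590968) → (1.607676, 2.370404, 1.57492) − 0.01·(11.335952, 17.338848, -1.590968) = (1.49431648, 2.19701552, 1.59082968)

(1.49431648, 2.19701552, 1.59082968)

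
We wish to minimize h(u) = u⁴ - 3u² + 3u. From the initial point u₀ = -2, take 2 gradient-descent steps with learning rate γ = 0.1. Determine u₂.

h′(u) = 4u³ - 6u + 3
u₁ = -2 − 0.1·(-17) = -0.3
u₂ = -0.3 − 0.1·4.692 = -0.7692

-0.7692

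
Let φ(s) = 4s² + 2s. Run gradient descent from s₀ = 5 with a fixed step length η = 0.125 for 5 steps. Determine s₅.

φ′(s) = 8s + 2
s₁ = 5 − 0.125·42 = -0.25
s₂ = -0.25 − 0.125·0 = -0.25
s₃ = -0.25 − 0.125·0 = -0.25
s₄ = -0.25 − 0.125·0 = -0.25
s₅ = -0.25 − 0.125·0 = -0.25

-0.25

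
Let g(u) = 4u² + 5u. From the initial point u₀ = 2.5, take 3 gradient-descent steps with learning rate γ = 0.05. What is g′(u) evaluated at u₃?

5.4

g′(u) = 8u + 5
u₁ = 2.5 − 0.05·25 = 1.25
u₂ = 1.25 − 0.05·15 = 0.5
u₃ = 0.5 − 0.05·9 = 0.05
g′(u) at (0.05) = 5.4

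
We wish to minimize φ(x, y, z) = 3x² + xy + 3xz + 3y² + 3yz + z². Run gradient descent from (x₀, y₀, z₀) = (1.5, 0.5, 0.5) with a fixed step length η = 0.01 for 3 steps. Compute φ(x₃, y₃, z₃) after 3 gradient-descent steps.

6.571331394519

∇φ = (6x + y + 3z, x + 6y + 3z, 3x + 3y + 2z)
(x₁, y₁, z₁) = (1.5, 0.5, 0.5) − 0.01·(11, 6, 7) = (1.39, 0.44, 0.43)
(x₂, y₂, z₂) = (1.39, 0.44, 0.43) − 0.01·(10.07, 5.32, 6.35) = (1.2893, 0.3868, 0.3665)
(x₃, y₃, z₃) = (1.2893, 0.3868, 0.3665) − 0.01·(9.2221, 4.7096, 5.7613) = (1.197079, 0.339704, 0.308887)
φ(1.197079, 0.339704, 0.308887) = 6.571331394519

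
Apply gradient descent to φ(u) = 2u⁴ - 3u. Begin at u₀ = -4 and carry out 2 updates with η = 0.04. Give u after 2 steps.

-1447.05472

φ′(u) = 8u³ - 3
Step 1: φ′(-4) = -515; u₁ = -4 − 0.04·(-515) = 16.6
Step 2: φ′(16.6) = 36591.368; u₂ = 16.6 − 0.04·36591.368 = -1447.05472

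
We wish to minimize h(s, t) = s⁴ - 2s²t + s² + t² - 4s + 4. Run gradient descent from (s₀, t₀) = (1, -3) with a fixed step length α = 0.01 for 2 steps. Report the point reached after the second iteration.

(0.75690976, -2.846808)

∇h = (4s³ - 4st + 2s - 4, -2s² + 2t)
Step 1: at (1, -3), ∇h = (14, -8) → (1, -3) − 0.01·(14, -8) = (0.86, -2.92)
Step 2: at (0.86, -2.92), ∇h = (10.309024, -7.3192) → (0.86, -2.92) − 0.01·(10.309024, -7.3192) = (0.75690976, -2.846808)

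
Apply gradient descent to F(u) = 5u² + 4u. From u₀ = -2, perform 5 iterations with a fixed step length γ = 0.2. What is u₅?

1.2

F′(u) = 10u + 4
u₁ = -2 − 0.2·(-16) = 1.2
u₂ = 1.2 − 0.2·16 = -2
u₃ = -2 − 0.2·(-16) = 1.2
u₄ = 1.2 − 0.2·16 = -2
u₅ = -2 − 0.2·(-16) = 1.2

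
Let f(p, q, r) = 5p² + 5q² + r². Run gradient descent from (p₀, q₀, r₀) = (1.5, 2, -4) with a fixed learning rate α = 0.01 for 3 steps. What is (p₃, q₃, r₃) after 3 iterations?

∇f = (10p, 10q, 2r)
Step 1: at (1.5, 2, -4), ∇f = (15, 20, -8) → (1.5, 2, -4) − 0.01·(15, 20, -8) = (1.35, 1.8, -3.92)
Step 2: at (1.35, 1.8, -3.92), ∇f = (13.5, 18, -7.84) → (1.35, 1.8, -3.92) − 0.01·(13.5, 18, -7.84) = (1.215, 1.62, -3.8416)
Step 3: at (1.215, 1.62, -3.8416), ∇f = (12.15, 16.2, -7.6832) → (1.215, 1.62, -3.8416) − 0.01·(12.15, 16.2, -7.6832) = (1.0935, 1.458, -3.764768)

(1.0935, 1.458, -3.764768)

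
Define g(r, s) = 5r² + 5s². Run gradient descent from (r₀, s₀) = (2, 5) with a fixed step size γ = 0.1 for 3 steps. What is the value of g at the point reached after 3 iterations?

0

∇g = (10r, 10s)
Step 1: at (2, 5), ∇g = (20, 50) → (2, 5) − 0.1·(20, 50) = (0, 0)
Step 2: at (0, 0), ∇g = (0, 0) → (0, 0) − 0.1·(0, 0) = (0, 0)
Step 3: at (0, 0), ∇g = (0, 0) → (0, 0) − 0.1·(0, 0) = (0, 0)
g(0, 0) = 0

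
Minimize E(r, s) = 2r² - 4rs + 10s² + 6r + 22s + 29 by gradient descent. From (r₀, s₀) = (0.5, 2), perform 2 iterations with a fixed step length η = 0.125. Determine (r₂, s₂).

∇E = (4r - 4s + 6, -4r + 20s + 22)
Step 1: at (0.5, 2), ∇E = (0, 60) → (0.5, 2) − 0.125·(0, 60) = (0.5, -5.5)
Step 2: at (0.5, -5.5), ∇E = (30, -90) → (0.5, -5.5) − 0.125·(30, -90) = (-3.25, 5.75)

(-3.25, 5.75)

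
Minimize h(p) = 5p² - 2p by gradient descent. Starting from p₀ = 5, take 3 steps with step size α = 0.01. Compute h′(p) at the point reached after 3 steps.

h′(p) = 10p - 2
Step 1: h′(5) = 48; p₁ = 5 − 0.01·48 = 4.52
Step 2: h′(4.52) = 43.2; p₂ = 4.52 − 0.01·43.2 = 4.088
Step 3: h′(4.088) = 38.88; p₃ = 4.088 − 0.01·38.88 = 3.6992
h′(p) at (3.6992) = 34.992

34.992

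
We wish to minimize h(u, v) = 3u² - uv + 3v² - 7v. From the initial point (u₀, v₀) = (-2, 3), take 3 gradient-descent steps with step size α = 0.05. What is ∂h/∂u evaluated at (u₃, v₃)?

-4.266625

∇h = (6u - v, -u + 6v - 7)
Step 1: at (-2, 3), ∇h = (-15, 13) → (-2, 3) − 0.05·(-15, 13) = (-1.25, 2.35)
Step 2: at (-1.25, 2.35), ∇h = (-9.85, 8.35) → (-1.25, 2.35) − 0.05·(-9.85, 8.35) = (-0.7575, 1.9325)
Step 3: at (-0.7575, 1.9325), ∇h = (-6.4775, 5.3525) → (-0.7575, 1.9325) − 0.05·(-6.4775, 5.3525) = (-0.433625, 1.664875)
∂h/∂u at (-0.433625, 1.664875) = -4.266625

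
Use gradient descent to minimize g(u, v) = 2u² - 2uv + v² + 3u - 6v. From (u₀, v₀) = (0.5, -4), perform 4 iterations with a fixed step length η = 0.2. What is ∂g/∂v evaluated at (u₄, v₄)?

-2.5968

∇g = (4u - 2v + 3, -2u + 2v - 6)
(u₁, v₁) = (0.5, -4) − 0.2·(13, -15) = (-2.1, -1)
(u₂, v₂) = (-2.1, -1) − 0.2·(-3.4, -3.8) = (-1.42, -0.24)
(u₃, v₃) = (-1.42, -0.24) − 0.2·(-2.2, -3.64) = (-0.98, 0.488)
(u₄, v₄) = (-0.98, 0.488) − 0.2·(-1.896, -3.064) = (-0.6008, 1.1008)
∂g/∂v at (-0.6008, 1.1008) = -2.5968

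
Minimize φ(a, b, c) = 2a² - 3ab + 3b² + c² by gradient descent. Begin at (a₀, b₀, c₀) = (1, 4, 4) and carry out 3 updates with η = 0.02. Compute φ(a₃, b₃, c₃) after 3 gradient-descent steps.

∇φ = (4a - 3b, -3a + 6b, 2c)
Step 1: at (1, 4, 4), ∇φ = (-8, 21, 8) → (1, 4, 4) − 0.02·(-8, 21, 8) = (1.16, 3.58, 3.84)
Step 2: at (1.16, 3.58, 3.84), ∇φ = (-6.1, 18, 7.68) → (1.16, 3.58, 3.84) − 0.02·(-6.1, 18, 7.68) = (1.282, 3.22, 3.6864)
Step 3: at (1.282, 3.22, 3.6864), ∇φ = (-4.532, 15.474, 7.3728) → (1.282, 3.22, 3.6864) − 0.02·(-4.532, 15.474, 7.3728) = (1.37264, 2.91052, 3.538944)
φ(1.37264, 2.91052, 3.538944) = 29.720497267136

29.720497267136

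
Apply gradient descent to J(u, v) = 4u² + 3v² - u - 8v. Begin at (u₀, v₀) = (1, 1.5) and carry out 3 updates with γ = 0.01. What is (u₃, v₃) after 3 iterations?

(0.806352, 1.471764)

∇J = (8u - 1, 6v - 8)
(u₁, v₁) = (1, 1.5) − 0.01·(7, 1) = (0.93, 1.49)
(u₂, v₂) = (0.93, 1.49) − 0.01·(6.44, 0.94) = (0.8656, 1.4806)
(u₃, v₃) = (0.8656, 1.4806) − 0.01·(5.9248, 0.8836) = (0.806352, 1.471764)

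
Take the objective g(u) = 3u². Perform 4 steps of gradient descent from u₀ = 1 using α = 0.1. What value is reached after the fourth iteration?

0.0256

g′(u) = 6u
u₁ = 1 − 0.1·6 = 0.4
u₂ = 0.4 − 0.1·2.4 = 0.16
u₃ = 0.16 − 0.1·0.96 = 0.064
u₄ = 0.064 − 0.1·0.384 = 0.0256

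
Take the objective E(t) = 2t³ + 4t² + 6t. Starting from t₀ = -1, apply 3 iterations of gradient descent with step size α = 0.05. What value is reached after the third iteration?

-1.8036912

E′(t) = 6t² + 8t + 6
t₁ = -1 − 0.05·4 = -1.2
t₂ = -1.2 − 0.05·5.04 = -1.452
t₃ = -1.452 − 0.05·7.033824 = -1.8036912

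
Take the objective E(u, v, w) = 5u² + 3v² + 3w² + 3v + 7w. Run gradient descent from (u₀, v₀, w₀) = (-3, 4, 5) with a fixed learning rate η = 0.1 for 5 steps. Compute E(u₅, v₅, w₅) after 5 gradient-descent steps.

-4.8150007296

∇E = (10u, 6v + 3, 6w + 7)
(u₁, v₁, w₁) = (-3, 4, 5) − 0.1·(-30, 27, 37) = (0, 1.3, 1.3)
(u₂, v₂, w₂) = (0, 1.3, 1.3) − 0.1·(0, 10.8, 14.8) = (0, 0.22, -0.18)
(u₃, v₃, w₃) = (0, 0.22, -0.18) − 0.1·(0, 4.32, 5.92) = (0, -0.212, -0.772)
(u₄, v₄, w₄) = (0, -0.212, -0.772) − 0.1·(0, 1.728, 2.368) = (0, -0.3848, -1.0088)
(u₅, v₅, w₅) = (0, -0.3848, -1.0088) − 0.1·(0, 0.6912, 0.9472) = (0, -0.45392, -1.10352)
E(0, -0.45392, -1.10352) = -4.8150007296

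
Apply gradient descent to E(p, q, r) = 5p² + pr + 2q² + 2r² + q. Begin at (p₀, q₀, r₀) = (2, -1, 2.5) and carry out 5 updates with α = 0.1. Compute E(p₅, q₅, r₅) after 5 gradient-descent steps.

-0.048331931825

∇E = (10p + r, 4q + 1, p + 4r)
Step 1: at (2, -1, 2.5), ∇E = (22.5, -3, 12) → (2, -1, 2.5) − 0.1·(22.5, -3, 12) = (-0.25, -0.7, 1.3)
Step 2: at (-0.25, -0.7, 1.3), ∇E = (-1.2, -1.8, 4.95) → (-0.25, -0.7, 1.3) − 0.1·(-1.2, -1.8, 4.95) = (-0.13, -0.52, 0.805)
Step 3: at (-0.13, -0.52, 0.805), ∇E = (-0.495, -1.08, 3.09) → (-0.13, -0.52, 0.805) − 0.1·(-0.495, -1.08, 3.09) = (-0.0805, -0.412, 0.496)
Step 4: at (-0.0805, -0.412, 0.496), ∇E = (-0.309, -0.648, 1.9035) → (-0.0805, -0.412, 0.496) − 0.1·(-0.309, -0.648, 1.9035) = (-0.0496, -0.3472, 0.30565)
Step 5: at (-0.0496, -0.3472, 0.30565), ∇E = (-0.19035, -0.3888, 1.173) → (-0.0496, -0.3472, 0.30565) − 0.1·(-0.19035, -0.3888, 1.173) = (-0.030565, -0.30832, 0.18835)
E(-0.030565, -0.30832, 0.18835) = -0.048331931825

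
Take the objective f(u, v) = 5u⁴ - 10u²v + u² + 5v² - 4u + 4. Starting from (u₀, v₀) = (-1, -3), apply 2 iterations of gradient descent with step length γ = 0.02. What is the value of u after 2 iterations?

∇f = (20u³ - 20uv + 2u - 4, -10u² + 10v)
(u₁, v₁) = (-1, -3) − 0.02·(-86, -40) = (0.72, -2.2)
(u₂, v₂) = (0.72, -2.2) − 0.02·(36.58496, -27.184) = (-0.0116992, -1.65632)
u = -0.0116992

-0.0116992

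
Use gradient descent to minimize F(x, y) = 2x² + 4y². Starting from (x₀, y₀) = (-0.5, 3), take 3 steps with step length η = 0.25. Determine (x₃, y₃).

(0, -3)

∇F = (4x, 8y)
Step 1: at (-0.5, 3), ∇F = (-2, 24) → (-0.5, 3) − 0.25·(-2, 24) = (0, -3)
Step 2: at (0, -3), ∇F = (0, -24) → (0, -3) − 0.25·(0, -24) = (0, 3)
Step 3: at (0, 3), ∇F = (0, 24) → (0, 3) − 0.25·(0, 24) = (0, -3)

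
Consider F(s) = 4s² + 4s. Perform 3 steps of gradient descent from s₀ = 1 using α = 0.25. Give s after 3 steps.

F′(s) = 8s + 4
Step 1: F′(1) = 12; s₁ = 1 − 0.25·12 = -2
Step 2: F′(-2) = -12; s₂ = -2 − 0.25·(-12) = 1
Step 3: F′(1) = 12; s₃ = 1 − 0.25·12 = -2

-2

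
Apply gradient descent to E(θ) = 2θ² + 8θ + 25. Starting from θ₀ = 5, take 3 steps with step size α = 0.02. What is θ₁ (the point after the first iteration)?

4.44

E′(θ) = 4θ + 8
Step 1: E′(5) = 28; θ₁ = 5 − 0.02·28 = 4.44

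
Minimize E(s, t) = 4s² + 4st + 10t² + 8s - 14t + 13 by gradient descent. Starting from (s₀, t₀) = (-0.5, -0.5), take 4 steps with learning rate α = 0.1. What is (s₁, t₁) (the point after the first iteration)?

(-0.7, 2.1)

∇E = (8s + 4t + 8, 4s + 20t - 14)
(s₁, t₁) = (-0.5, -0.5) − 0.1·(2, -26) = (-0.7, 2.1)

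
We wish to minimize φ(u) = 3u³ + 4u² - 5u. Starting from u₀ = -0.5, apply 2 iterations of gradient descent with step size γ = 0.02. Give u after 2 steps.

-0.2305805

φ′(u) = 9u² + 8u - 5
Step 1: φ′(-0.5) = -6.75; u₁ = -0.5 − 0.02·(-6.75) = -0.365
Step 2: φ′(-0.365) = -6.720975; u₂ = -0.365 − 0.02·(-6.720975) = -0.2305805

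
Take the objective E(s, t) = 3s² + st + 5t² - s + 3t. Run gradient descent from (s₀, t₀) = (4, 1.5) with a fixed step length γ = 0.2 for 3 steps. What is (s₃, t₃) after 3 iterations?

(-0.488, -3.272)

∇E = (6s + t - 1, s + 10t + 3)
(s₁, t₁) = (4, 1.5) − 0.2·(24.5, 22) = (-0.9, -2.9)
(s₂, t₂) = (-0.9, -2.9) − 0.2·(-9.3, -26.9) = (0.96, 2.48)
(s₃, t₃) = (0.96, 2.48) − 0.2·(7.24, 28.76) = (-0.488, -3.272)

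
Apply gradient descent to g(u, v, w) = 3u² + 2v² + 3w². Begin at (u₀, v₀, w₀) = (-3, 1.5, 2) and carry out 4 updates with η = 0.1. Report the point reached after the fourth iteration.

∇g = (6u, 4v, 6w)
Step 1: at (-3, 1.5, 2), ∇g = (-18, 6, 12) → (-3, 1.5, 2) − 0.1·(-18, 6, 12) = (-1.2, 0.9, 0.8)
Step 2: at (-1.2, 0.9, 0.8), ∇g = (-7.2, 3.6, 4.8) → (-1.2, 0.9, 0.8) − 0.1·(-7.2, 3.6, 4.8) = (-0.48, 0.54, 0.32)
Step 3: at (-0.48, 0.54, 0.32), ∇g = (-2.88, 2.16, 1.92) → (-0.48, 0.54, 0.32) − 0.1·(-2.88, 2.16, 1.92) = (-0.192, 0.324, 0.128)
Step 4: at (-0.192, 0.324, 0.128), ∇g = (-1.152, 1.296, 0.768) → (-0.192, 0.324, 0.128) − 0.1·(-1.152, 1.296, 0.768) = (-0.0768, 0.1944, 0.0512)

(-0.0768, 0.1944, 0.0512)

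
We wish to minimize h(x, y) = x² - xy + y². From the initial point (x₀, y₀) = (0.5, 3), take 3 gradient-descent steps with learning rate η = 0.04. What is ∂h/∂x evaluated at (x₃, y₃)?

-1.007232

∇h = (2x - y, -x + 2y)
(x₁, y₁) = (0.5, 3) − 0.04·(-2, 5.5) = (0.58, 2.78)
(x₂, y₂) = (0.58, 2.78) − 0.04·(-1.62, 4.98) = (0.6448, 2.5808)
(x₃, y₃) = (0.6448, 2.5808) − 0.04·(-1.2912, 4.5168) = (0.696448, 2.400128)
∂h/∂x at (0.696448, 2.400128) = -1.007232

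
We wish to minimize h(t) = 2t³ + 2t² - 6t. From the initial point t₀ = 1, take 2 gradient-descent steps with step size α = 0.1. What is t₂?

h′(t) = 6t² + 4t - 6
Step 1: h′(1) = 4; t₁ = 1 − 0.1·4 = 0.6
Step 2: h′(0.6) = -1.44; t₂ = 0.6 − 0.1·(-1.44) = 0.744

0.744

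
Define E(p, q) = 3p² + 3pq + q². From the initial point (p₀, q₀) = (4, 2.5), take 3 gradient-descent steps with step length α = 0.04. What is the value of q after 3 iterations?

∇E = (6p + 3q, 3p + 2q)
Step 1: at (4, 2.5), ∇E = (31.5, 17) → (4, 2.5) − 0.04·(31.5, 17) = (2.74, 1.82)
Step 2: at (2.74, 1.82), ∇E = (21.9, 11.86) → (2.74, 1.82) − 0.04·(21.9, 11.86) = (1.864, 1.3456)
Step 3: at (1.864, 1.3456), ∇E = (15.2208, 8.2832) → (1.864, 1.3456) − 0.04·(15.2208, 8.2832) = (1.255168, 1.014272)
q = 1.014272

1.014272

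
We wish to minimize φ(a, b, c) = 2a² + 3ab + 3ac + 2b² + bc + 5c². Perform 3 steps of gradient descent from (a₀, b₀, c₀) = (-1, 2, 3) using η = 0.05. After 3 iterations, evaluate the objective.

2.2402715

∇φ = (4a + 3b + 3c, 3a + 4b + c, 3a + b + 10c)
(a₁, b₁, c₁) = (-1, 2, 3) − 0.05·(11, 8, 29) = (-1.55, 1.6, 1.55)
(a₂, b₂, c₂) = (-1.55, 1.6, 1.55) − 0.05·(3.25, 3.3, 12.45) = (-1.7125, 1.435, 0.9275)
(a₃, b₃, c₃) = (-1.7125, 1.435, 0.9275) − 0.05·(0.2375, 1.53, 5.5725) = (-1.724375, 1.3585, 0.648875)
φ(-1.724375, 1.3585, 0.648875) = 2.2402715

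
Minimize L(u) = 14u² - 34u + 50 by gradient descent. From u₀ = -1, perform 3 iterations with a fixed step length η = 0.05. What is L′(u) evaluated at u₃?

L′(u) = 28u - 34
Step 1: L′(-1) = -62; u₁ = -1 − 0.05·(-62) = 2.1
Step 2: L′(2.1) = 24.8; u₂ = 2.1 − 0.05·24.8 = 0.86
Step 3: L′(0.86) = -9.92; u₃ = 0.86 − 0.05·(-9.92) = 1.356
L′(u) at (1.356) = 3.968

3.968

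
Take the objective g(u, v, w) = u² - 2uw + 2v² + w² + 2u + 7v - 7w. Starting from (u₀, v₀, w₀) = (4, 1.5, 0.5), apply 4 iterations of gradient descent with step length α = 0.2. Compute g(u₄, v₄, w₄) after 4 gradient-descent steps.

∇g = (2u - 2w + 2, 4v + 7, -2u + 2w - 7)
(u₁, v₁, w₁) = (4, 1.5, 0.5) − 0.2·(9, 13, -14) = (2.2, -1.1, 3.3)
(u₂, v₂, w₂) = (2.2, -1.1, 3.3) − 0.2·(-0.2, 2.6, -4.8) = (2.24, -1.62, 4.26)
(u₃, v₃, w₃) = (2.24, -1.62, 4.26) − 0.2·(-2.04, 0.52, -2.96) = (2.648, -1.724, 4.852)
(u₄, v₄, w₄) = (2.648, -1.724, 4.852) − 0.2·(-2.408, 0.104, -2.592) = (3.1296, -1.7448, 5.3704)
g(3.1296, -1.7448, 5.3704) = -32.43736128

-32.43736128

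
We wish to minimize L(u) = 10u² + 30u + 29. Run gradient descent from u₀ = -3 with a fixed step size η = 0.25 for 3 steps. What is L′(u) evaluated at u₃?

1920

L′(u) = 20u + 30
Step 1: L′(-3) = -30; u₁ = -3 − 0.25·(-30) = 4.5
Step 2: L′(4.5) = 120; u₂ = 4.5 − 0.25·120 = -25.5
Step 3: L′(-25.5) = -480; u₃ = -25.5 − 0.25·(-480) = 94.5
L′(u) at (94.5) = 1920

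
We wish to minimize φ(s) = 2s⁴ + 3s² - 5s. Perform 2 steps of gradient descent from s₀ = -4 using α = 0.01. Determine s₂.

φ′(s) = 8s³ + 6s - 5
s₁ = -4 − 0.01·(-541) = 1.41
s₂ = 1.41 − 0.01·25.885768 = 1.15114232

1.15114232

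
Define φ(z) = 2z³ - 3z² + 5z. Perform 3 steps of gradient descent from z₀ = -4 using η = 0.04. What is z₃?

-266.0656

φ′(z) = 6z² - 6z + 5
Step 1: φ′(-4) = 125; z₁ = -4 − 0.04·125 = -9
Step 2: φ′(-9) = 545; z₂ = -9 − 0.04·545 = -30.8
Step 3: φ′(-30.8) = 5881.64; z₃ = -30.8 − 0.04·5881.64 = -266.0656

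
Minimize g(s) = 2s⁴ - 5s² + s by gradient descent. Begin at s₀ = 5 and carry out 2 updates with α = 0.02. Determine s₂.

424.08028928

g′(s) = 8s³ - 10s + 1
s₁ = 5 − 0.02·951 = -14.02
s₂ = -14.02 − 0.02·(-21905.014464) = 424.08028928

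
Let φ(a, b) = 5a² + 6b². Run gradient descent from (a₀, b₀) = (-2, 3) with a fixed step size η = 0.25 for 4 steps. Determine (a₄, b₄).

∇φ = (10a, 12b)
Step 1: at (-2, 3), ∇φ = (-20, 36) → (-2, 3) − 0.25·(-20, 36) = (3, -6)
Step 2: at (3, -6), ∇φ = (30, -72) → (3, -6) − 0.25·(30, -72) = (-4.5, 12)
Step 3: at (-4.5, 12), ∇φ = (-45, 144) → (-4.5, 12) − 0.25·(-45, 144) = (6.75, -24)
Step 4: at (6.75, -24), ∇φ = (67.5, -288) → (6.75, -24) − 0.25·(67.5, -288) = (-10.125, 48)

(-10.125, 48)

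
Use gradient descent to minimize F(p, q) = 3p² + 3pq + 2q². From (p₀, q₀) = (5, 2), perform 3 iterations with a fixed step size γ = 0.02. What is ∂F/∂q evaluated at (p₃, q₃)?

∇F = (6p + 3q, 3p + 4q)
Step 1: at (5, 2), ∇F = (36, 23) → (5, 2) − 0.02·(36, 23) = (4.28, 1.54)
Step 2: at (4.28, 1.54), ∇F = (30.3, 19) → (4.28, 1.54) − 0.02·(30.3, 19) = (3.674, 1.16)
Step 3: at (3.674, 1.16), ∇F = (25.524, 15.662) → (3.674, 1.16) − 0.02·(25.524, 15.662) = (3.16352, 0.84676)
∂F/∂q at (3.16352, 0.84676) = 12.8776

12.8776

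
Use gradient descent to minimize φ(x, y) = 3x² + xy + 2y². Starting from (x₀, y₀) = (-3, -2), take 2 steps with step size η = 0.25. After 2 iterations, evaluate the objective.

∇φ = (6x + y, x + 4y)
Step 1: at (-3, -2), ∇φ = (-20, -11) → (-3, -2) − 0.25·(-20, -11) = (2, 0.75)
Step 2: at (2, 0.75), ∇φ = (12.75, 5) → (2, 0.75) − 0.25·(12.75, 5) = (-1.1875, -0.5)
φ(-1.1875, -0.5) = 5.32421875

5.32421875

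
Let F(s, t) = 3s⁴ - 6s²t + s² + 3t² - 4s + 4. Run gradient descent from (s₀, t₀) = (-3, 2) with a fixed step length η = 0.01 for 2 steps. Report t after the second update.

∇F = (12s³ - 12st + 2s - 4, -6s² + 6t)
(s₁, t₁) = (-3, 2) − 0.01·(-262, -42) = (-0.38, 2.42)
(s₂, t₂) = (-0.38, 2.42) − 0.01·(5.616736, 13.6536) = (-0.43616736, 2.283464)
t = 2.283464

2.283464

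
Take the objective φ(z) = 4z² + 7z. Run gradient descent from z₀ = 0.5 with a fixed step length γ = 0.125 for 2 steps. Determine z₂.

-0.875

φ′(z) = 8z + 7
z₁ = 0.5 − 0.125·11 = -0.875
z₂ = -0.875 − 0.125·0 = -0.875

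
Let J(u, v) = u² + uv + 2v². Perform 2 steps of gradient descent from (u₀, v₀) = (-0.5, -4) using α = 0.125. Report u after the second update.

∇J = (2u + v, u + 4v)
Step 1: at (-0.5, -4), ∇J = (-5, -16.5) → (-0.5, -4) − 0.125·(-5, -16.5) = (0.125, -1.9375)
Step 2: at (0.125, -1.9375), ∇J = (-1.6875, -7.625) → (0.125, -1.9375) − 0.125·(-1.6875, -7.625) = (0.3359375, -0.984375)
u = 0.3359375

0.3359375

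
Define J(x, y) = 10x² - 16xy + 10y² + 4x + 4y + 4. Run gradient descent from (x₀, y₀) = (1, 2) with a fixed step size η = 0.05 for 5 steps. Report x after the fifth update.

-0.01696

∇J = (20x - 16y + 4, -16x + 20y + 4)
Step 1: at (1, 2), ∇J = (-8, 28) → (1, 2) − 0.05·(-8, 28) = (1.4, 0.6)
Step 2: at (1.4, 0.6), ∇J = (22.4, -6.4) → (1.4, 0.6) − 0.05·(22.4, -6.4) = (0.28, 0.92)
Step 3: at (0.28, 0.92), ∇J = (-5.12, 17.92) → (0.28, 0.92) − 0.05·(-5.12, 17.92) = (0.536, 0.024)
Step 4: at (0.536, 0.024), ∇J = (14.336, -4.096) → (0.536, 0.024) − 0.05·(14.336, -4.096) = (-0.1808, 0.2288)
Step 5: at (-0.1808, 0.2288), ∇J = (-3.2768, 11.4688) → (-0.1808, 0.2288) − 0.05·(-3.2768, 11.4688) = (-0.01696, -0.34464)
x = -0.01696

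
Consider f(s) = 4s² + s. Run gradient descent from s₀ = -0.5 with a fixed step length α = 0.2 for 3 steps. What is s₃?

-0.044

f′(s) = 8s + 1
Step 1: f′(-0.5) = -3; s₁ = -0.5 − 0.2·(-3) = 0.1
Step 2: f′(0.1) = 1.8; s₂ = 0.1 − 0.2·1.8 = -0.26
Step 3: f′(-0.26) = -1.08; s₃ = -0.26 − 0.2·(-1.08) = -0.044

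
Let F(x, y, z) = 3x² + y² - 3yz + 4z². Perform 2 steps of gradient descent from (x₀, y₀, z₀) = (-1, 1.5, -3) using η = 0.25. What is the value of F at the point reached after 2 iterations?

∇F = (6x, 2y - 3z, -3y + 8z)
(x₁, y₁, z₁) = (-1, 1.5, -3) − 0.25·(-6, 12, -28.5) = (0.5, -1.5, 4.125)
(x₂, y₂, z₂) = (0.5, -1.5, 4.125) − 0.25·(3, -15.375, 37.5) = (-0.25, 2.34375, -5.25)
F(-0.25, 2.34375, -5.25) = 152.8447265625

152.8447265625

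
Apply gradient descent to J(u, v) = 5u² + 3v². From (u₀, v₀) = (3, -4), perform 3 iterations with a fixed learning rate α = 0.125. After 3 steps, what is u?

∇J = (10u, 6v)
Step 1: at (3, -4), ∇J = (30, -24) → (3, -4) − 0.125·(30, -24) = (-0.75, -1)
Step 2: at (-0.75, -1), ∇J = (-7.5, -6) → (-0.75, -1) − 0.125·(-7.5, -6) = (0.1875, -0.25)
Step 3: at (0.1875, -0.25), ∇J = (1.875, -1.5) → (0.1875, -0.25) − 0.125·(1.875, -1.5) = (-0.046875, -0.0625)
u = -0.046875

-0.046875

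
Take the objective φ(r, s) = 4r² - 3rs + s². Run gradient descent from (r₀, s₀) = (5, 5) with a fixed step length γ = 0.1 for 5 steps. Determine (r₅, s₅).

(1.68625, 4.07095)

∇φ = (8r - 3s, -3r + 2s)
(r₁, s₁) = (5, 5) − 0.1·(25, -5) = (2.5, 5.5)
(r₂, s₂) = (2.5, 5.5) − 0.1·(3.5, 3.5) = (2.15, 5.15)
(r₃, s₃) = (2.15, 5.15) − 0.1·(1.75, 3.85) = (1.975, 4.765)
(r₄, s₄) = (1.975, 4.765) − 0.1·(1.505, 3.605) = (1.8245, 4.4045)
(r₅, s₅) = (1.8245, 4.4045) − 0.1·(1.3825, 3.3355) = (1.68625, 4.07095)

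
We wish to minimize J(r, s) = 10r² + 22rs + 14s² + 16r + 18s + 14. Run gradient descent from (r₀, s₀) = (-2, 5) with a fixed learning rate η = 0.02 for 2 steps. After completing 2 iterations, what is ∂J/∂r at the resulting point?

∇J = (20r + 22s + 16, 22r + 28s + 18)
Step 1: at (-2, 5), ∇J = (86, 114) → (-2, 5) − 0.02·(86, 114) = (-3.72, 2.72)
Step 2: at (-3.72, 2.72), ∇J = (1.44, 12.32) → (-3.72, 2.72) − 0.02·(1.44, 12.32) = (-3.7488, 2.4736)
∂J/∂r at (-3.7488, 2.4736) = -4.5568

-4.5568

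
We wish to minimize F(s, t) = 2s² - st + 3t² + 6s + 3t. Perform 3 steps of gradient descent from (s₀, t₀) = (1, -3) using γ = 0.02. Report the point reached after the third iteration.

(0.298552, -2.165024)

∇F = (4s - t + 6, -s + 6t + 3)
Step 1: at (1, -3), ∇F = (13, -16) → (1, -3) − 0.02·(13, -16) = (0.74, -2.68)
Step 2: at (0.74, -2.68), ∇F = (11.64, -13.82) → (0.74, -2.68) − 0.02·(11.64, -13.82) = (0.5072, -2.4036)
Step 3: at (0.5072, -2.4036), ∇F = (10.4324, -11.9288) → (0.5072, -2.4036) − 0.02·(10.4324, -11.9288) = (0.298552, -2.165024)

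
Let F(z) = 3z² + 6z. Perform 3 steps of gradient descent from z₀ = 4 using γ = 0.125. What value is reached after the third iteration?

F′(z) = 6z + 6
Step 1: F′(4) = 30; z₁ = 4 − 0.125·30 = 0.25
Step 2: F′(0.25) = 7.5; z₂ = 0.25 − 0.125·7.5 = -0.6875
Step 3: F′(-0.6875) = 1.875; z₃ = -0.6875 − 0.125·1.875 = -0.921875

-0.921875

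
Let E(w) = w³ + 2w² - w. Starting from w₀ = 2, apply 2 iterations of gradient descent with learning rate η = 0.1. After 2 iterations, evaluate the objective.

-0.103832107

E′(w) = 3w² + 4w - 1
Step 1: E′(2) = 19; w₁ = 2 − 0.1·19 = 0.1
Step 2: E′(0.1) = -0.57; w₂ = 0.1 − 0.1·(-0.57) = 0.157
E(0.157) = -0.103832107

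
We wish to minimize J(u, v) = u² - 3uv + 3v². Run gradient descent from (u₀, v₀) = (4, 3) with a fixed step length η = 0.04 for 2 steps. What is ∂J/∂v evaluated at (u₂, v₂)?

∇J = (2u - 3v, -3u + 6v)
Step 1: at (4, 3), ∇J = (-1, 6) → (4, 3) − 0.04·(-1, 6) = (4.04, 2.76)
Step 2: at (4.04, 2.76), ∇J = (-0.2, 4.44) → (4.04, 2.76) − 0.04·(-0.2, 4.44) = (4.048, 2.5824)
∂J/∂v at (4.048, 2.5824) = 3.3504

3.3504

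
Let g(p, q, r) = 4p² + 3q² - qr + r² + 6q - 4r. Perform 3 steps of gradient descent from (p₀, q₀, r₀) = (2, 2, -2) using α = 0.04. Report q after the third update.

∇g = (8p, 6q - r + 6, -q + 2r - 4)
(p₁, q₁, r₁) = (2, 2, -2) − 0.04·(16, 20, -10) = (1.36, 1.2, -1.6)
(p₂, q₂, r₂) = (1.36, 1.2, -1.6) − 0.04·(10.88, 14.8, -8.4) = (0.9248, 0.608, -1.264)
(p₃, q₃, r₃) = (0.9248, 0.608, -1.264) − 0.04·(7.3984, 10.912, -7.136) = (0.628864, 0.17152, -0.97856)
q = 0.17152

0.17152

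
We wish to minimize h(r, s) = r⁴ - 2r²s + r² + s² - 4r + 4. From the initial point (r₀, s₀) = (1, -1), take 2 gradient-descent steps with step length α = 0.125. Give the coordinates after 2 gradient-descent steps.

(0.6171875, -0.359375)

∇h = (4r³ - 4rs + 2r - 4, -2r² + 2s)
(r₁, s₁) = (1, -1) − 0.125·(6, -4) = (0.25, -0.5)
(r₂, s₂) = (0.25, -0.5) − 0.125·(-2.9375, -1.125) = (0.6171875, -0.359375)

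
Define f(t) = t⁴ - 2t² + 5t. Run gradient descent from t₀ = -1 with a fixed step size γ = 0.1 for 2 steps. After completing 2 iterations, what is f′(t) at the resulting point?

2.1875

f′(t) = 4t³ - 4t + 5
Step 1: f′(-1) = 5; t₁ = -1 − 0.1·5 = -1.5
Step 2: f′(-1.5) = -2.5; t₂ = -1.5 − 0.1·(-2.5) = -1.25
f′(t) at (-1.25) = 2.1875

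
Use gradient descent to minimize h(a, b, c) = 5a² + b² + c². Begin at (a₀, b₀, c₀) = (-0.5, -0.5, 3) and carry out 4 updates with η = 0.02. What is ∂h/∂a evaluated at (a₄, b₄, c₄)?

-2.048

∇h = (10a, 2b, 2c)
Step 1: at (-0.5, -0.5, 3), ∇h = (-5, -1, 6) → (-0.5, -0.5, 3) − 0.02·(-5, -1, 6) = (-0.4, -0.48, 2.88)
Step 2: at (-0.4, -0.48, 2.88), ∇h = (-4, -0.96, 5.76) → (-0.4, -0.48, 2.88) − 0.02·(-4, -0.96, 5.76) = (-0.32, -0.4608, 2.7648)
Step 3: at (-0.32, -0.4608, 2.7648), ∇h = (-3.2, -0.9216, 5.5296) → (-0.32, -0.4608, 2.7648) − 0.02·(-3.2, -0.9216, 5.5296) = (-0.256, -0.442368, 2.654208)
Step 4: at (-0.256, -0.442368, 2.654208), ∇h = (-2.56, -0.884736, 5.308416) → (-0.256, -0.442368, 2.654208) − 0.02·(-2.56, -0.884736, 5.308416) = (-0.2048, -0.42467328, 2.54803968)
∂h/∂a at (-0.2048, -0.42467328, 2.54803968) = -2.048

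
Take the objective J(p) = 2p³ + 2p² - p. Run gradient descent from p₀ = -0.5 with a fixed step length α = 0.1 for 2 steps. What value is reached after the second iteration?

-0.1835

J′(p) = 6p² + 4p - 1
Step 1: J′(-0.5) = -1.5; p₁ = -0.5 − 0.1·(-1.5) = -0.35
Step 2: J′(-0.35) = -1.665; p₂ = -0.35 − 0.1·(-1.665) = -0.1835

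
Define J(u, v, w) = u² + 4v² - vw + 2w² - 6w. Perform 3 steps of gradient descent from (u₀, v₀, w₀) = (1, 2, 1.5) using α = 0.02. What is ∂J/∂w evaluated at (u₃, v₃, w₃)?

∇J = (2u, 8v - w, -v + 4w - 6)
Step 1: at (1, 2, 1.5), ∇J = (2, 14.5, -2) → (1, 2, 1.5) − 0.02·(2, 14.5, -2) = (0.96, 1.71, 1.54)
Step 2: at (0.96, 1.71, 1.54), ∇J = (1.92, 12.14, -1.55) → (0.96, 1.71, 1.54) − 0.02·(1.92, 12.14, -1.55) = (0.9216, 1.4672, 1.571)
Step 3: at (0.9216, 1.4672, 1.571), ∇J = (1.8432, 10.1666, -1.1832) → (0.9216, 1.4672, 1.571) − 0.02·(1.8432, 10.1666, -1.1832) = (0.884736, 1.263868, 1.594664)
∂J/∂w at (0.884736, 1.263868, 1.594664) = -0.885212

-0.885212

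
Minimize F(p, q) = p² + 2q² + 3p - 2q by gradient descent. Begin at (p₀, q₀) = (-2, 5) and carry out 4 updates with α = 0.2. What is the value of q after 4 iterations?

∇F = (2p + 3, 4q - 2)
Step 1: at (-2, 5), ∇F = (-1, 18) → (-2, 5) − 0.2·(-1, 18) = (-1.8, 1.4)
Step 2: at (-1.8, 1.4), ∇F = (-0.6, 3.6) → (-1.8, 1.4) − 0.2·(-0.6, 3.6) = (-1.68, 0.68)
Step 3: at (-1.68, 0.68), ∇F = (-0.36, 0.72) → (-1.68, 0.68) − 0.2·(-0.36, 0.72) = (-1.608, 0.536)
Step 4: at (-1.608, 0.536), ∇F = (-0.216, 0.144) → (-1.608, 0.536) − 0.2·(-0.216, 0.144) = (-1.5648, 0.5072)
q = 0.5072

0.5072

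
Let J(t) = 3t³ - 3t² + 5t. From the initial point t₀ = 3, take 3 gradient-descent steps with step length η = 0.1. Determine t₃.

-376.7193984

J′(t) = 9t² - 6t + 5
Step 1: J′(3) = 68; t₁ = 3 − 0.1·68 = -3.8
Step 2: J′(-3.8) = 157.76; t₂ = -3.8 − 0.1·157.76 = -19.576
Step 3: J′(-19.576) = 3571.433984; t₃ = -19.576 − 0.1·3571.433984 = -376.7193984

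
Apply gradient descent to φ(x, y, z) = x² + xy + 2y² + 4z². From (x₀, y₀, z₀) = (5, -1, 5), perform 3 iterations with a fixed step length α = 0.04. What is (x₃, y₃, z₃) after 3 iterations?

∇φ = (2x + y, x + 4y, 8z)
Step 1: at (5, -1, 5), ∇φ = (9, 1, 40) → (5, -1, 5) − 0.04·(9, 1, 40) = (4.64, -1.04, 3.4)
Step 2: at (4.64, -1.04, 3.4), ∇φ = (8.24, 0.48, 27.2) → (4.64, -1.04, 3.4) − 0.04·(8.24, 0.48, 27.2) = (4.3104, -1.0592, 2.312)
Step 3: at (4.3104, -1.0592, 2.312), ∇φ = (7.5616, 0.0736, 18.496) → (4.3104, -1.0592, 2.312) − 0.04·(7.5616, 0.0736, 18.496) = (4.007936, -1.062144, 1.57216)

(4.007936, -1.062144, 1.57216)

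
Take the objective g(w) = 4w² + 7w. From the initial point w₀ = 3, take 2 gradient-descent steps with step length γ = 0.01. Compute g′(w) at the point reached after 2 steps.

26.2384

g′(w) = 8w + 7
w₁ = 3 − 0.01·31 = 2.69
w₂ = 2.69 − 0.01·28.52 = 2.4048
g′(w) at (2.4048) = 26.2384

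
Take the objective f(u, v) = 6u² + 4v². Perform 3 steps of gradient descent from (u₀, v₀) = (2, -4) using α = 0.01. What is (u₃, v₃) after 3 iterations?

(1.362944, -3.114752)

∇f = (12u, 8v)
Step 1: at (2, -4), ∇f = (24, -32) → (2, -4) − 0.01·(24, -32) = (1.76, -3.68)
Step 2: at (1.76, -3.68), ∇f = (21.12, -29.44) → (1.76, -3.68) − 0.01·(21.12, -29.44) = (1.5488, -3.3856)
Step 3: at (1.5488, -3.3856), ∇f = (18.5856, -27.0848) → (1.5488, -3.3856) − 0.01·(18.5856, -27.0848) = (1.362944, -3.114752)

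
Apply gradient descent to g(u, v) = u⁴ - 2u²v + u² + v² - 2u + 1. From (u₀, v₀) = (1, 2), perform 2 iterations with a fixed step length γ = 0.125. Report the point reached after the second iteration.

(1, 1.875)

∇g = (4u³ - 4uv + 2u - 2, -2u² + 2v)
(u₁, v₁) = (1, 2) − 0.125·(-4, 2) = (1.5, 1.75)
(u₂, v₂) = (1.5, 1.75) − 0.125·(4, -1) = (1, 1.875)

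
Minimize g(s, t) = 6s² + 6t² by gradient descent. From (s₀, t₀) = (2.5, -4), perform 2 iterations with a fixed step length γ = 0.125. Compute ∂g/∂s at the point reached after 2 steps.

7.5

∇g = (12s, 12t)
Step 1: at (2.5, -4), ∇g = (30, -48) → (2.5, -4) − 0.125·(30, -48) = (-1.25, 2)
Step 2: at (-1.25, 2), ∇g = (-15, 24) → (-1.25, 2) − 0.125·(-15, 24) = (0.625, -1)
∂g/∂s at (0.625, -1) = 7.5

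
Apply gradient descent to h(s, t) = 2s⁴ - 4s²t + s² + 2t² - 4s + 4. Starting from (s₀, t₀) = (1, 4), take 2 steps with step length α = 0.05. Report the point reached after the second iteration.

(0.5312, 3.778)

∇h = (8s³ - 8st + 2s - 4, -4s² + 4t)
Step 1: at (1, 4), ∇h = (-26, 12) → (1, 4) − 0.05·(-26, 12) = (2.3, 3.4)
Step 2: at (2.3, 3.4), ∇h = (35.376, -7.56) → (2.3, 3.4) − 0.05·(35.376, -7.56) = (0.5312, 3.778)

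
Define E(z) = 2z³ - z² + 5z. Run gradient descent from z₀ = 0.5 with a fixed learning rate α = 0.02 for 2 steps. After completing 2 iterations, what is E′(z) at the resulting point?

4.920717238624

E′(z) = 6z² - 2z + 5
z₁ = 0.5 − 0.02·5.5 = 0.39
z₂ = 0.39 − 0.02·5.1326 = 0.287348
E′(z) at (0.287348) = 4.920717238624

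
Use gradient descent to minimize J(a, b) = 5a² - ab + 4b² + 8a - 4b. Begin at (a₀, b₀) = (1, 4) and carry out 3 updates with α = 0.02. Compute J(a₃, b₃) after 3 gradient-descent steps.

18.783134766208

∇J = (10a - b + 8, -a + 8b - 4)
(a₁, b₁) = (1, 4) − 0.02·(14, 27) = (0.72, 3.46)
(a₂, b₂) = (0.72, 3.46) − 0.02·(11.74, 22.96) = (0.4852, 3.0008)
(a₃, b₃) = (0.4852, 3.0008) − 0.02·(9.8512, 19.5212) = (0.288176, 2.610376)
J(0.288176, 2.610376) = 18.783134766208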